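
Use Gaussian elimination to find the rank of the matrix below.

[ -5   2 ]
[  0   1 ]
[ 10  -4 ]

Row reduction:
R3 <- R3 - (-2)*R1:  [ 0  0 ]
Row echelon form:
[ -5  2 ]
[  0  1 ]
[  0  0 ]
Nonzero rows / pivot columns: 2

rank(A) = 2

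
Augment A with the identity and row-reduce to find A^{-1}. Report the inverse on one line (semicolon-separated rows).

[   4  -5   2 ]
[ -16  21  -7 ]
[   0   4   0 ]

inverse = [-7/4 -1/2 7/16; 0 0 1/4; 4 1 -1/4]

Gauss-Jordan on [A | I]:
R1 <- (1/4)*R1:  [    1  -5/4   1/2  |   1/4     0     0 ]
R2 <- R2 - (-16)*R1:  [ 0  1  1  |  4  1  0 ]
R1 <- R1 - (-5/4)*R2:  [    1     0   7/4  |  21/4   5/4     0 ]
R3 <- R3 - (4)*R2:  [   0    0   -4  |  -16   -4    1 ]
R3 <- (1/-4)*R3:  [    0     0     1  |     4     1  -1/4 ]
R1 <- R1 - (7/4)*R3:  [    1     0     0  |  -7/4  -1/2  7/16 ]
R2 <- R2 - (1)*R3:  [   0    1    0  |    0    0  1/4 ]
Right block of [I | A^{-1}] is the inverse:
[ -7/4  -1/2  7/16 ]
[    0     0   1/4 ]
[    4     1  -1/4 ]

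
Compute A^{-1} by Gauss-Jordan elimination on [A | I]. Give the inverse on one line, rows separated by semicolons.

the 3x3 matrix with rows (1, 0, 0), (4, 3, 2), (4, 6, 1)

inverse = [1 0 0; -4/9 -1/9 2/9; -4/3 2/3 -1/3]

Gauss-Jordan on [A | I]:
R2 <- R2 - (4)*R1:  [  0   3   2  |  -4   1   0 ]
R3 <- R3 - (4)*R1:  [  0   6   1  |  -4   0   1 ]
R2 <- (1/3)*R2:  [    0     1   2/3  |  -4/3   1/3     0 ]
R3 <- R3 - (6)*R2:  [  0   0  -3  |   4  -2   1 ]
R3 <- (1/-3)*R3:  [    0     0     1  |  -4/3   2/3  -1/3 ]
R2 <- R2 - (2/3)*R3:  [    0     1     0  |  -4/9  -1/9   2/9 ]
Right block of [I | A^{-1}] is the inverse:
[    1     0     0 ]
[ -4/9  -1/9   2/9 ]
[ -4/3   2/3  -1/3 ]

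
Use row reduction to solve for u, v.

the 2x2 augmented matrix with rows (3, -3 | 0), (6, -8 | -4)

(2, 2)

Forward elimination on [A|b]:
R2 <- R2 - (2)*R1:  [  0  -2  -4 ]
Row echelon form:
[ 3  -3  |   0 ]
[ 0  -2  |  -4 ]
Back-substitution:
v = (-4) / -2 = 2
u = (0 - (-3)*(2)) / 3 = 2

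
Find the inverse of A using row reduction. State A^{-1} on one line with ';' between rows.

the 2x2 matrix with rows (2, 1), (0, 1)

inverse = [1/2 -1/2; 0 1]

Gauss-Jordan on [A | I]:
R1 <- (1/2)*R1:  [   1  1/2  |  1/2    0 ]
R1 <- R1 - (1/2)*R2:  [    1     0  |   1/2  -1/2 ]
Right block of [I | A^{-1}] is the inverse:
[ 1/2  -1/2 ]
[   0     1 ]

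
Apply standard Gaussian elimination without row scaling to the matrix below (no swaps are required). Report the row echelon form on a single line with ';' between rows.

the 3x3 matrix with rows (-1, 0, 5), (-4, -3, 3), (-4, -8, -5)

Forward elimination:
R2 <- R2 - (4)*R1:  [   0   -3  -17 ]
R3 <- R3 - (4)*R1:  [   0   -8  -25 ]
R3 <- R3 - (8/3)*R2:  [    0     0  61/3 ]
Row echelon form:
[ -1   0     5 ]
[  0  -3   -17 ]
[  0   0  61/3 ]

REF = [-1 0 5; 0 -3 -17; 0 0 61/3]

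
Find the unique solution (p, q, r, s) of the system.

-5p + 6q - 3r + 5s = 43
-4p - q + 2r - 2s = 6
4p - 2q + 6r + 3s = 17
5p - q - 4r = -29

Forward elimination on [A|b]:
R2 <- R2 - (4/5)*R1:  [      0   -29/5    22/5      -6  -142/5 ]
R3 <- R3 - (-4/5)*R1:  [     0   14/5   18/5      7  257/5 ]
R4 <- R4 - (-1)*R1:  [  0   5  -7   5  14 ]
R3 <- R3 - (-14/29)*R2:  [       0        0   166/29   119/29  1093/29 ]
R4 <- R4 - (-25/29)*R2:  [       0        0   -93/29    -5/29  -304/29 ]
R4 <- R4 - (-93/166)*R3:  [        0         0         0   353/166  1765/166 ]
Row echelon form:
[ -5      6      -3        5  |        43 ]
[  0  -29/5    22/5       -6  |    -142/5 ]
[  0      0  166/29   119/29  |   1093/29 ]
[  0      0       0  353/166  |  1765/166 ]
Back-substitution:
s = (1765/166) / (353/166) = 5
r = (1093/29 - (119/29)*(5)) / (166/29) = 3
q = (-142/5 - (22/5)*(3) - (-6)*(5)) / (-29/5) = 2
p = (43 - (6)*(2) - (-3)*(3) - (5)*(5)) / -5 = -3

(-3, 2, 3, 5)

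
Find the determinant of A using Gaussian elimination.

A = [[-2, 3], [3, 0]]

Forward elimination:
R2 <- R2 - (-3/2)*R1:  [   0  9/2 ]
Upper-triangular form:
[ -2    3 ]
[  0  9/2 ]
det(A) = (-1)^0 * (-2) * (9/2) = -9  (0 row swaps -> sign +1)

det(A) = -9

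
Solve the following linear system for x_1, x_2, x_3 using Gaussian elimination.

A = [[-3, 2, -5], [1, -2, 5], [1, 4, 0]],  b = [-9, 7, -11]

Forward elimination on [A|b]:
R2 <- R2 - (-1/3)*R1:  [    0  -4/3  10/3     4 ]
R3 <- R3 - (-1/3)*R1:  [    0  14/3  -5/3   -14 ]
R3 <- R3 - (-7/2)*R2:  [  0   0  10   0 ]
Row echelon form:
[ -3     2    -5  |  -9 ]
[  0  -4/3  10/3  |   4 ]
[  0     0    10  |   0 ]
Back-substitution:
x_3 = (0) / 10 = 0
x_2 = (4 - (10/3)*(0)) / (-4/3) = -3
x_1 = (-9 - (2)*(-3) - (-5)*(0)) / -3 = 1

(1, -3, 0)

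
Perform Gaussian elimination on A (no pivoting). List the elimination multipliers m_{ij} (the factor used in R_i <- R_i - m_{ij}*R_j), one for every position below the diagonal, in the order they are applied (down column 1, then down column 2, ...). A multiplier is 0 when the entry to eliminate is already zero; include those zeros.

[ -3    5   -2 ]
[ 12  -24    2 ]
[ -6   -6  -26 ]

Forward elimination:
R2 <- R2 - (-4)*R1:  [  0  -4  -6 ]
R3 <- R3 - (2)*R1:  [   0  -16  -22 ]
R3 <- R3 - (4)*R2:  [ 0  0  2 ]
Multipliers (in order of application): m_{21} = -4, m_{31} = 2, m_{32} = 4

multipliers: -4, 2, 4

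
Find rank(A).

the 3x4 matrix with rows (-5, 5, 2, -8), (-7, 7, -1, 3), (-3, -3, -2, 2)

Row reduction:
R2 <- R2 - (7/5)*R1:  [     0      0  -19/5   71/5 ]
R3 <- R3 - (3/5)*R1:  [     0     -6  -16/5   34/5 ]
R2 <-> R3   (pivot in column 2 was zero)
[ -5   5      2    -8 ]
[  0  -6  -16/5  34/5 ]
[  0   0  -19/5  71/5 ]
Row echelon form:
[ -5   5      2    -8 ]
[  0  -6  -16/5  34/5 ]
[  0   0  -19/5  71/5 ]
Nonzero rows / pivot columns: 3

rank(A) = 3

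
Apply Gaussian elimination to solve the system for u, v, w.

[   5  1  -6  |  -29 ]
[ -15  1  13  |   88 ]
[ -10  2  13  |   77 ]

Forward elimination on [A|b]:
R2 <- R2 - (-3)*R1:  [  0   4  -5   1 ]
R3 <- R3 - (-2)*R1:  [  0   4   1  19 ]
R3 <- R3 - (1)*R2:  [  0   0   6  18 ]
Row echelon form:
[ 5  1  -6  |  -29 ]
[ 0  4  -5  |    1 ]
[ 0  0   6  |   18 ]
Back-substitution:
w = (18) / 6 = 3
v = (1 - (-5)*(3)) / 4 = 4
u = (-29 - (1)*(4) - (-6)*(3)) / 5 = -3

(-3, 4, 3)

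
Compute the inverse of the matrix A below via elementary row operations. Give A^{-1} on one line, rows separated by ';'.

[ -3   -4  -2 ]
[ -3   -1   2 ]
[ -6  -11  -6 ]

inverse = [-14/9 1/9 5/9; 5/3 -1/3 -2/3; -3/2 1/2 1/2]

Gauss-Jordan on [A | I]:
R1 <- (1/-3)*R1:  [    1   4/3   2/3  |  -1/3     0     0 ]
R2 <- R2 - (-3)*R1:  [  0   3   4  |  -1   1   0 ]
R3 <- R3 - (-6)*R1:  [  0  -3  -2  |  -2   0   1 ]
R2 <- (1/3)*R2:  [    0     1   4/3  |  -1/3   1/3     0 ]
R1 <- R1 - (4/3)*R2:  [     1      0  -10/9  |    1/9   -4/9      0 ]
R3 <- R3 - (-3)*R2:  [  0   0   2  |  -3   1   1 ]
R3 <- (1/2)*R3:  [    0     0     1  |  -3/2   1/2   1/2 ]
R1 <- R1 - (-10/9)*R3:  [     1      0      0  |  -14/9    1/9    5/9 ]
R2 <- R2 - (4/3)*R3:  [    0     1     0  |   5/3  -1/3  -2/3 ]
Right block of [I | A^{-1}] is the inverse:
[ -14/9   1/9   5/9 ]
[   5/3  -1/3  -2/3 ]
[  -3/2   1/2   1/2 ]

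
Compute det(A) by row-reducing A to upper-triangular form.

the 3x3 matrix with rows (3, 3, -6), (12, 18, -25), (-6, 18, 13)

Forward elimination:
R2 <- R2 - (4)*R1:  [  0   6  -1 ]
R3 <- R3 - (-2)*R1:  [  0  24   1 ]
R3 <- R3 - (4)*R2:  [ 0  0  5 ]
Upper-triangular form:
[ 3  3  -6 ]
[ 0  6  -1 ]
[ 0  0   5 ]
det(A) = (-1)^0 * (3) * (6) * (5) = 90  (0 row swaps -> sign +1)

det(A) = 90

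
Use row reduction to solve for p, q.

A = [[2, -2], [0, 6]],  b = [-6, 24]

(1, 4)

Forward elimination on [A|b]:
Row echelon form:
[ 2  -2  |  -6 ]
[ 0   6  |  24 ]
Back-substitution:
q = (24) / 6 = 4
p = (-6 - (-2)*(4)) / 2 = 1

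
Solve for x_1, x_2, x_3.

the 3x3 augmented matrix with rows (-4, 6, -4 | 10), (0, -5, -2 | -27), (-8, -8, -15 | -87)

(4, 5, 1)

Forward elimination on [A|b]:
R3 <- R3 - (2)*R1:  [    0   -20    -7  -107 ]
R3 <- R3 - (4)*R2:  [ 0  0  1  1 ]
Row echelon form:
[ -4   6  -4  |   10 ]
[  0  -5  -2  |  -27 ]
[  0   0   1  |    1 ]
Back-substitution:
x_3 = (1) / 1 = 1
x_2 = (-27 - (-2)*(1)) / -5 = 5
x_1 = (10 - (6)*(5) - (-4)*(1)) / -4 = 4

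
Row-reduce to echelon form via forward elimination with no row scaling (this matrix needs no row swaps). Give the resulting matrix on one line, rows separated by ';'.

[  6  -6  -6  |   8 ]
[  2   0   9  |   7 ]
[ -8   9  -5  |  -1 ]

Forward elimination:
R2 <- R2 - (1/3)*R1:  [    0     2    11  13/3 ]
R3 <- R3 - (-4/3)*R1:  [    0     1   -13  29/3 ]
R3 <- R3 - (1/2)*R2:  [     0      0  -37/2   15/2 ]
Row echelon form:
[ 6  -6     -6  |     8 ]
[ 0   2     11  |  13/3 ]
[ 0   0  -37/2  |  15/2 ]

REF = [6 -6 -6 8; 0 2 11 13/3; 0 0 -37/2 15/2]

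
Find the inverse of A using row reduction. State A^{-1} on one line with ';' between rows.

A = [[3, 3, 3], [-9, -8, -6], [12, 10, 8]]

inverse = [-2/3 1 1; 0 -2 -3/2; 1 1 1/2]

Gauss-Jordan on [A | I]:
R1 <- (1/3)*R1:  [   1    1    1  |  1/3    0    0 ]
R2 <- R2 - (-9)*R1:  [ 0  1  3  |  3  1  0 ]
R3 <- R3 - (12)*R1:  [  0  -2  -4  |  -4   0   1 ]
R1 <- R1 - (1)*R2:  [    1     0    -2  |  -8/3    -1     0 ]
R3 <- R3 - (-2)*R2:  [ 0  0  2  |  2  2  1 ]
R3 <- (1/2)*R3:  [   0    0    1  |    1    1  1/2 ]
R1 <- R1 - (-2)*R3:  [    1     0     0  |  -2/3     1     1 ]
R2 <- R2 - (3)*R3:  [    0     1     0  |     0    -2  -3/2 ]
Right block of [I | A^{-1}] is the inverse:
[ -2/3   1     1 ]
[    0  -2  -3/2 ]
[    1   1   1/2 ]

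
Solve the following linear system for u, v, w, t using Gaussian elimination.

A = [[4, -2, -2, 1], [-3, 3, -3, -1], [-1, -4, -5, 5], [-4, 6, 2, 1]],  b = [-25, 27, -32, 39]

(-3, 5, 0, -3)

Forward elimination on [A|b]:
R2 <- R2 - (-3/4)*R1:  [    0   3/2  -9/2  -1/4  33/4 ]
R3 <- R3 - (-1/4)*R1:  [      0    -9/2   -11/2    21/4  -153/4 ]
R4 <- R4 - (-1)*R1:  [  0   4   0   2  14 ]
R3 <- R3 - (-3)*R2:  [     0      0    -19    9/2  -27/2 ]
R4 <- R4 - (8/3)*R2:  [   0    0   12  8/3   -8 ]
R4 <- R4 - (-12/19)*R3:  [       0        0        0   314/57  -314/19 ]
Row echelon form:
[ 4   -2    -2       1  |      -25 ]
[ 0  3/2  -9/2    -1/4  |     33/4 ]
[ 0    0   -19     9/2  |    -27/2 ]
[ 0    0     0  314/57  |  -314/19 ]
Back-substitution:
t = (-314/19) / (314/57) = -3
w = (-27/2 - (9/2)*(-3)) / -19 = 0
v = (33/4 - (-9/2)*(0) - (-1/4)*(-3)) / (3/2) = 5
u = (-25 - (-2)*(5) - (-2)*(0) - (1)*(-3)) / 4 = -3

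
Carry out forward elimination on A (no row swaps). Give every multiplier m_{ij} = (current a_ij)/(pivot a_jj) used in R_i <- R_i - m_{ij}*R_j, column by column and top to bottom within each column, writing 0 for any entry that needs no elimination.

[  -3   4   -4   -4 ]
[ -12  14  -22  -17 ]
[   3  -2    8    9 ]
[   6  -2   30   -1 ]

multipliers: 4, -1, -2, -1, -3, -2

Forward elimination:
R2 <- R2 - (4)*R1:  [  0  -2  -6  -1 ]
R3 <- R3 - (-1)*R1:  [ 0  2  4  5 ]
R4 <- R4 - (-2)*R1:  [  0   6  22  -9 ]
R3 <- R3 - (-1)*R2:  [  0   0  -2   4 ]
R4 <- R4 - (-3)*R2:  [   0    0    4  -12 ]
R4 <- R4 - (-2)*R3:  [  0   0   0  -4 ]
Multipliers (in order of application): m_{21} = 4, m_{31} = -1, m_{41} = -2, m_{32} = -1, m_{42} = -3, m_{43} = -2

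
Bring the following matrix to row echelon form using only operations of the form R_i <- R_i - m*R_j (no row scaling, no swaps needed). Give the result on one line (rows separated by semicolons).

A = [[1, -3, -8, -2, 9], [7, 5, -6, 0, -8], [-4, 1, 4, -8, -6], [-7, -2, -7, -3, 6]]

REF = [1 -3 -8 -2 9; 0 26 50 14 -71; 0 0 -89/13 -131/13 -1/26; 0 0 0 2048/89 1121/178]

Forward elimination:
R2 <- R2 - (7)*R1:  [   0   26   50   14  -71 ]
R3 <- R3 - (-4)*R1:  [   0  -11  -28  -16   30 ]
R4 <- R4 - (-7)*R1:  [   0  -23  -63  -17   69 ]
R3 <- R3 - (-11/26)*R2:  [       0        0   -89/13  -131/13    -1/26 ]
R4 <- R4 - (-23/26)*R2:  [       0        0  -244/13   -60/13   161/26 ]
R4 <- R4 - (244/89)*R3:  [        0         0         0   2048/89  1121/178 ]
Row echelon form:
[ 1  -3      -8       -2         9 ]
[ 0  26      50       14       -71 ]
[ 0   0  -89/13  -131/13     -1/26 ]
[ 0   0       0  2048/89  1121/178 ]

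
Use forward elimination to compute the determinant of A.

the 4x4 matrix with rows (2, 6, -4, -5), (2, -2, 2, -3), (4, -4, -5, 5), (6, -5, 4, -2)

Forward elimination:
R2 <- R2 - (1)*R1:  [  0  -8   6   2 ]
R3 <- R3 - (2)*R1:  [   0  -16    3   15 ]
R4 <- R4 - (3)*R1:  [   0  -23   16   13 ]
R3 <- R3 - (2)*R2:  [  0   0  -9  11 ]
R4 <- R4 - (23/8)*R2:  [    0     0  -5/4  29/4 ]
R4 <- R4 - (5/36)*R3:  [      0       0       0  103/18 ]
Upper-triangular form:
[ 2   6  -4      -5 ]
[ 0  -8   6       2 ]
[ 0   0  -9      11 ]
[ 0   0   0  103/18 ]
det(A) = (-1)^0 * (2) * (-8) * (-9) * (103/18) = 824  (0 row swaps -> sign +1)

det(A) = 824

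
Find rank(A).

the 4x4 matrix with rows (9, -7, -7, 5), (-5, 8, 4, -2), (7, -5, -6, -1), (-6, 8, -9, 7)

Row reduction:
R2 <- R2 - (-5/9)*R1:  [    0  37/9   1/9   7/9 ]
R3 <- R3 - (7/9)*R1:  [     0    4/9   -5/9  -44/9 ]
R4 <- R4 - (-2/3)*R1:  [     0   10/3  -41/3   31/3 ]
R3 <- R3 - (4/37)*R2:  [       0        0   -21/37  -184/37 ]
R4 <- R4 - (30/37)*R2:  [       0        0  -509/37   359/37 ]
R4 <- R4 - (509/21)*R3:  [       0        0        0  2735/21 ]
Row echelon form:
[ 9    -7      -7        5 ]
[ 0  37/9     1/9      7/9 ]
[ 0     0  -21/37  -184/37 ]
[ 0     0       0  2735/21 ]
Nonzero rows / pivot columns: 4

rank(A) = 4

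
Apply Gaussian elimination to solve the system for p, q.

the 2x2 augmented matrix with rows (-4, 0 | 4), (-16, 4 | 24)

(-1, 2)

Forward elimination on [A|b]:
R2 <- R2 - (4)*R1:  [ 0  4  8 ]
Row echelon form:
[ -4  0  |  4 ]
[  0  4  |  8 ]
Back-substitution:
q = (8) / 4 = 2
p = (4) / -4 = -1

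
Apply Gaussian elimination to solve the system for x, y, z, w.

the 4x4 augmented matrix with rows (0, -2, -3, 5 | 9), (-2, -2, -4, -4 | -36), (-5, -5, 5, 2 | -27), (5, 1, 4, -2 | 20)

Forward elimination on [A|b]:
R1 <-> R2   (pivot in column 1 was zero)
[ -2  -2  -4  -4  -36 ]
[  0  -2  -3   5    9 ]
[ -5  -5   5   2  -27 ]
[  5   1   4  -2   20 ]
R3 <- R3 - (5/2)*R1:  [  0   0  15  12  63 ]
R4 <- R4 - (-5/2)*R1:  [   0   -4   -6  -12  -70 ]
R4 <- R4 - (2)*R2:  [   0    0    0  -22  -88 ]
Row echelon form:
[ -2  -2  -4   -4  |  -36 ]
[  0  -2  -3    5  |    9 ]
[  0   0  15   12  |   63 ]
[  0   0   0  -22  |  -88 ]
Back-substitution:
w = (-88) / -22 = 4
z = (63 - (12)*(4)) / 15 = 1
y = (9 - (-3)*(1) - (5)*(4)) / -2 = 4
x = (-36 - (-2)*(4) - (-4)*(1) - (-4)*(4)) / -2 = 4

(4, 4, 1, 4)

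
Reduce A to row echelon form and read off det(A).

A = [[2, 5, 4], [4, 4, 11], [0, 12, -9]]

Forward elimination:
R2 <- R2 - (2)*R1:  [  0  -6   3 ]
R3 <- R3 - (-2)*R2:  [  0   0  -3 ]
Upper-triangular form:
[ 2   5   4 ]
[ 0  -6   3 ]
[ 0   0  -3 ]
det(A) = (-1)^0 * (2) * (-6) * (-3) = 36  (0 row swaps -> sign +1)

det(A) = 36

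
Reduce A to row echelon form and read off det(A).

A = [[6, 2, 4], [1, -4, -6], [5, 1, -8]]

det(A) = 268

Forward elimination:
R2 <- R2 - (1/6)*R1:  [     0  -13/3  -20/3 ]
R3 <- R3 - (5/6)*R1:  [     0   -2/3  -34/3 ]
R3 <- R3 - (2/13)*R2:  [       0        0  -134/13 ]
Upper-triangular form:
[ 6      2        4 ]
[ 0  -13/3    -20/3 ]
[ 0      0  -134/13 ]
det(A) = (-1)^0 * (6) * (-13/3) * (-134/13) = 268  (0 row swaps -> sign +1)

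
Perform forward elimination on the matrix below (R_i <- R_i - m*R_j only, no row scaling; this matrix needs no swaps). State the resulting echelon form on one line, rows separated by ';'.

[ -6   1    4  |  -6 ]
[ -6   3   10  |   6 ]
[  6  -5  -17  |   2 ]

REF = [-6 1 4 -6; 0 2 6 12; 0 0 -1 20]

Forward elimination:
R2 <- R2 - (1)*R1:  [  0   2   6  12 ]
R3 <- R3 - (-1)*R1:  [   0   -4  -13   -4 ]
R3 <- R3 - (-2)*R2:  [  0   0  -1  20 ]
Row echelon form:
[ -6  1   4  |  -6 ]
[  0  2   6  |  12 ]
[  0  0  -1  |  20 ]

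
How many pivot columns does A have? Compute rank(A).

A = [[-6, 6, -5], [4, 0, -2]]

Row reduction:
R2 <- R2 - (-2/3)*R1:  [     0      4  -16/3 ]
Row echelon form:
[ -6  6     -5 ]
[  0  4  -16/3 ]
Nonzero rows / pivot columns: 2

rank(A) = 2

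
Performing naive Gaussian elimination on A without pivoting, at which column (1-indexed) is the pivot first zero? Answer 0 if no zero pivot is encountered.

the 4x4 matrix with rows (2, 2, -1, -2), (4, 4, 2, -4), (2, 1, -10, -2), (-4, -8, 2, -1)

Naive forward elimination:
R2 <- R2 - (2)*R1:  [ 0  0  4  0 ]
R3 <- R3 - (1)*R1:  [  0  -1  -9   0 ]
R4 <- R4 - (-2)*R1:  [  0  -4   0  -5 ]
Matrix at this point:
[ 2   2  -1  -2 ]
[ 0   0   4   0 ]
[ 0  -1  -9   0 ]
[ 0  -4   0  -5 ]
Pivot entry (2,2) is zero but row 3 has -1 in column 2 -> naive elimination stops; a row interchange (e.g. R2 <-> R3) would be required here.

first zero-pivot column = 2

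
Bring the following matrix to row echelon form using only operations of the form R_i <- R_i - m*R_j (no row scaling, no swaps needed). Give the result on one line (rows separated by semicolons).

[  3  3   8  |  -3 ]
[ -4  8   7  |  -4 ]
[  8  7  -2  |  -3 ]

REF = [3 3 8 -3; 0 12 53/3 -8; 0 0 -787/36 13/3]

Forward elimination:
R2 <- R2 - (-4/3)*R1:  [    0    12  53/3    -8 ]
R3 <- R3 - (8/3)*R1:  [     0     -1  -70/3      5 ]
R3 <- R3 - (-1/12)*R2:  [       0        0  -787/36     13/3 ]
Row echelon form:
[ 3   3        8  |    -3 ]
[ 0  12     53/3  |    -8 ]
[ 0   0  -787/36  |  13/3 ]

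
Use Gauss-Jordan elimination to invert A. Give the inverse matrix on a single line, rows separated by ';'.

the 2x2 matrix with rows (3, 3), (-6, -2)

Gauss-Jordan on [A | I]:
R1 <- (1/3)*R1:  [   1    1  |  1/3    0 ]
R2 <- R2 - (-6)*R1:  [ 0  4  |  2  1 ]
R2 <- (1/4)*R2:  [   0    1  |  1/2  1/4 ]
R1 <- R1 - (1)*R2:  [    1     0  |  -1/6  -1/4 ]
Right block of [I | A^{-1}] is the inverse:
[ -1/6  -1/4 ]
[  1/2   1/4 ]

inverse = [-1/6 -1/4; 1/2 1/4]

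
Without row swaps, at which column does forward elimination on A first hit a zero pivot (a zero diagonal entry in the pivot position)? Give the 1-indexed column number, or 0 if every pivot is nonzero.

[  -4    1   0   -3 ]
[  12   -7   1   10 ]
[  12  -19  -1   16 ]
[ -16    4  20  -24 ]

first zero-pivot column = 4

Naive forward elimination:
R2 <- R2 - (-3)*R1:  [  0  -4   1   1 ]
R3 <- R3 - (-3)*R1:  [   0  -16   -1    7 ]
R4 <- R4 - (4)*R1:  [   0    0   20  -12 ]
R3 <- R3 - (4)*R2:  [  0   0  -5   3 ]
R4 <- R4 - (-4)*R3:  [ 0  0  0  0 ]
Matrix at this point:
[ -4   1   0  -3 ]
[  0  -4   1   1 ]
[  0   0  -5   3 ]
[  0   0   0   0 ]
Pivot entry (4,4) in the last row is zero and there are no rows below to swap with -> zero pivot in column 4 (A is singular).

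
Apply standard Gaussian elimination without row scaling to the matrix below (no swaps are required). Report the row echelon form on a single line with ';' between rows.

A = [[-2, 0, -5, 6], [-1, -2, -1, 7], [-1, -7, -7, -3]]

REF = [-2 0 -5 6; 0 -2 3/2 4; 0 0 -39/4 -20]

Forward elimination:
R2 <- R2 - (1/2)*R1:  [   0   -2  3/2    4 ]
R3 <- R3 - (1/2)*R1:  [    0    -7  -9/2    -6 ]
R3 <- R3 - (7/2)*R2:  [     0      0  -39/4    -20 ]
Row echelon form:
[ -2   0     -5    6 ]
[  0  -2    3/2    4 ]
[  0   0  -39/4  -20 ]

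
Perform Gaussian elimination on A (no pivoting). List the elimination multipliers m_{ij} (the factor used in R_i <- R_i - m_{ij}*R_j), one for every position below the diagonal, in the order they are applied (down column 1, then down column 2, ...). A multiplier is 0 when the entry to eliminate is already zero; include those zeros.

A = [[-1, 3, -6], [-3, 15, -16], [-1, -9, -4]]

multipliers: 3, 1, -2

Forward elimination:
R2 <- R2 - (3)*R1:  [ 0  6  2 ]
R3 <- R3 - (1)*R1:  [   0  -12    2 ]
R3 <- R3 - (-2)*R2:  [ 0  0  6 ]
Multipliers (in order of application): m_{21} = 3, m_{31} = 1, m_{32} = -2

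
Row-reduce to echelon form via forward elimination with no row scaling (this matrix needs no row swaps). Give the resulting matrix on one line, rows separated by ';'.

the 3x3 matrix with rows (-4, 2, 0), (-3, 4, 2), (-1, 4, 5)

Forward elimination:
R2 <- R2 - (3/4)*R1:  [   0  5/2    2 ]
R3 <- R3 - (1/4)*R1:  [   0  7/2    5 ]
R3 <- R3 - (7/5)*R2:  [    0     0  11/5 ]
Row echelon form:
[ -4    2     0 ]
[  0  5/2     2 ]
[  0    0  11/5 ]

REF = [-4 2 0; 0 5/2 2; 0 0 11/5]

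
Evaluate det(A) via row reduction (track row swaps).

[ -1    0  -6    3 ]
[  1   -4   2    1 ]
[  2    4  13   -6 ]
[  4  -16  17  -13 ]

det(A) = 60

Forward elimination:
R2 <- R2 - (-1)*R1:  [  0  -4  -4   4 ]
R3 <- R3 - (-2)*R1:  [ 0  4  1  0 ]
R4 <- R4 - (-4)*R1:  [   0  -16   -7   -1 ]
R3 <- R3 - (-1)*R2:  [  0   0  -3   4 ]
R4 <- R4 - (4)*R2:  [   0    0    9  -17 ]
R4 <- R4 - (-3)*R3:  [  0   0   0  -5 ]
Upper-triangular form:
[ -1   0  -6   3 ]
[  0  -4  -4   4 ]
[  0   0  -3   4 ]
[  0   0   0  -5 ]
det(A) = (-1)^0 * (-1) * (-4) * (-3) * (-5) = 60  (0 row swaps -> sign +1)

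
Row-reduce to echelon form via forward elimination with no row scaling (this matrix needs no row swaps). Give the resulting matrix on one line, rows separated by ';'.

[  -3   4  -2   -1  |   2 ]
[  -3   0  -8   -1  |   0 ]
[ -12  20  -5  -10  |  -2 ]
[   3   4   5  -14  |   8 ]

REF = [-3 4 -2 -1 2; 0 -4 -6 0 -2; 0 0 -3 -6 -12; 0 0 0 3 42]

Forward elimination:
R2 <- R2 - (1)*R1:  [  0  -4  -6   0  -2 ]
R3 <- R3 - (4)*R1:  [   0    4    3   -6  -10 ]
R4 <- R4 - (-1)*R1:  [   0    8    3  -15   10 ]
R3 <- R3 - (-1)*R2:  [   0    0   -3   -6  -12 ]
R4 <- R4 - (-2)*R2:  [   0    0   -9  -15    6 ]
R4 <- R4 - (3)*R3:  [  0   0   0   3  42 ]
Row echelon form:
[ -3   4  -2  -1  |    2 ]
[  0  -4  -6   0  |   -2 ]
[  0   0  -3  -6  |  -12 ]
[  0   0   0   3  |   42 ]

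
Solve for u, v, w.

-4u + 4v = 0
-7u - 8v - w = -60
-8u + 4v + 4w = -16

(4, 4, 0)

Forward elimination on [A|b]:
R2 <- R2 - (7/4)*R1:  [   0  -15   -1  -60 ]
R3 <- R3 - (2)*R1:  [   0   -4    4  -16 ]
R3 <- R3 - (4/15)*R2:  [     0      0  64/15      0 ]
Row echelon form:
[ -4    4      0  |    0 ]
[  0  -15     -1  |  -60 ]
[  0    0  64/15  |    0 ]
Back-substitution:
w = (0) / (64/15) = 0
v = (-60 - (-1)*(0)) / -15 = 4
u = (0 - (4)*(4)) / -4 = 4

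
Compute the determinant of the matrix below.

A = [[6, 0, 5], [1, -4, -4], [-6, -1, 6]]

Forward elimination:
R2 <- R2 - (1/6)*R1:  [     0     -4  -29/6 ]
R3 <- R3 - (-1)*R1:  [  0  -1  11 ]
R3 <- R3 - (1/4)*R2:  [      0       0  293/24 ]
Upper-triangular form:
[ 6   0       5 ]
[ 0  -4   -29/6 ]
[ 0   0  293/24 ]
det(A) = (-1)^0 * (6) * (-4) * (293/24) = -293  (0 row swaps -> sign +1)

det(A) = -293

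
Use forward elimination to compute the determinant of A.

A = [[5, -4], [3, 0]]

det(A) = 12

Forward elimination:
R2 <- R2 - (3/5)*R1:  [    0  12/5 ]
Upper-triangular form:
[ 5    -4 ]
[ 0  12/5 ]
det(A) = (-1)^0 * (5) * (12/5) = 12  (0 row swaps -> sign +1)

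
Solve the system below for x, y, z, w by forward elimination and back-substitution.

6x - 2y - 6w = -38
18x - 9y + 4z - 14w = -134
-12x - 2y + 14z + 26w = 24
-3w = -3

Forward elimination on [A|b]:
R2 <- R2 - (3)*R1:  [   0   -3    4    4  -20 ]
R3 <- R3 - (-2)*R1:  [   0   -6   14   14  -52 ]
R3 <- R3 - (2)*R2:  [   0    0    6    6  -12 ]
Row echelon form:
[ 6  -2  0  -6  |  -38 ]
[ 0  -3  4   4  |  -20 ]
[ 0   0  6   6  |  -12 ]
[ 0   0  0  -3  |   -3 ]
Back-substitution:
w = (-3) / -3 = 1
z = (-12 - (6)*(1)) / 6 = -3
y = (-20 - (4)*(-3) - (4)*(1)) / -3 = 4
x = (-38 - (-2)*(4) - (-6)*(1)) / 6 = -4

(-4, 4, -3, 1)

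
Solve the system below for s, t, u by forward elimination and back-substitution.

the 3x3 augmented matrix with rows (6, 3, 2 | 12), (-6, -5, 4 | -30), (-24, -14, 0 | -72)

Forward elimination on [A|b]:
R2 <- R2 - (-1)*R1:  [   0   -2    6  -18 ]
R3 <- R3 - (-4)*R1:  [   0   -2    8  -24 ]
R3 <- R3 - (1)*R2:  [  0   0   2  -6 ]
Row echelon form:
[ 6   3  2  |   12 ]
[ 0  -2  6  |  -18 ]
[ 0   0  2  |   -6 ]
Back-substitution:
u = (-6) / 2 = -3
t = (-18 - (6)*(-3)) / -2 = 0
s = (12 - (3)*(0) - (2)*(-3)) / 6 = 3

(3, 0, -3)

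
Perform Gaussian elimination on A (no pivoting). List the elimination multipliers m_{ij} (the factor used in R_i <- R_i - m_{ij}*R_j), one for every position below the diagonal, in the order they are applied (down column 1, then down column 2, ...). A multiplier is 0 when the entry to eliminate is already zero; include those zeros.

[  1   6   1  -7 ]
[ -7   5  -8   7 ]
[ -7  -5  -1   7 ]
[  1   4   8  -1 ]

multipliers: -7, -7, 1, 37/47, -2/47, 327/319

Forward elimination:
R2 <- R2 - (-7)*R1:  [   0   47   -1  -42 ]
R3 <- R3 - (-7)*R1:  [   0   37    6  -42 ]
R4 <- R4 - (1)*R1:  [  0  -2   7   6 ]
R3 <- R3 - (37/47)*R2:  [       0        0   319/47  -420/47 ]
R4 <- R4 - (-2/47)*R2:  [      0       0  327/47  198/47 ]
R4 <- R4 - (327/319)*R3:  [        0         0         0  4266/319 ]
Multipliers (in order of application): m_{21} = -7, m_{31} = -7, m_{41} = 1, m_{32} = 37/47, m_{42} = -2/47, m_{43} = 327/319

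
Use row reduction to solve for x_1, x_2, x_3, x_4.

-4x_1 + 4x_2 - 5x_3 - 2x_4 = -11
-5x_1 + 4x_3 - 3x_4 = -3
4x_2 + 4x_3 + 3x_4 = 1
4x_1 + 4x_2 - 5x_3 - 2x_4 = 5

(2, 0, 1, -1)

Forward elimination on [A|b]:
R2 <- R2 - (5/4)*R1:  [    0    -5  41/4  -1/2  43/4 ]
R4 <- R4 - (-1)*R1:  [   0    8  -10   -4   -6 ]
R3 <- R3 - (-4/5)*R2:  [    0     0  61/5  13/5  48/5 ]
R4 <- R4 - (-8/5)*R2:  [     0      0   32/5  -24/5   56/5 ]
R4 <- R4 - (32/61)*R3:  [       0        0        0  -376/61   376/61 ]
Row echelon form:
[ -4   4    -5       -2  |     -11 ]
[  0  -5  41/4     -1/2  |    43/4 ]
[  0   0  61/5     13/5  |    48/5 ]
[  0   0     0  -376/61  |  376/61 ]
Back-substitution:
x_4 = (376/61) / (-376/61) = -1
x_3 = (48/5 - (13/5)*(-1)) / (61/5) = 1
x_2 = (43/4 - (41/4)*(1) - (-1/2)*(-1)) / -5 = 0
x_1 = (-11 - (4)*(0) - (-5)*(1) - (-2)*(-1)) / -4 = 2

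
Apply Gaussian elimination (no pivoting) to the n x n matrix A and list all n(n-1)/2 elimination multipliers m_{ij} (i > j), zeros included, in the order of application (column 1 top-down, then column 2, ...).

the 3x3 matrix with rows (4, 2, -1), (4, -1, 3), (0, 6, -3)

multipliers: 1, 0, -2

Forward elimination:
R2 <- R2 - (1)*R1:  [  0  -3   4 ]
R3: entry in column 1 is already 0 -> m_{31} = 0 (no row operation needed)
R3 <- R3 - (-2)*R2:  [ 0  0  5 ]
Multipliers (in order of application): m_{21} = 1, m_{31} = 0, m_{32} = -2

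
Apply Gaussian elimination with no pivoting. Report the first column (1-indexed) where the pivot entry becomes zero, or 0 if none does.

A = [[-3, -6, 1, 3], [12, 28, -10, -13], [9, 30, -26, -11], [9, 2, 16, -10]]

first zero-pivot column = 0

Naive forward elimination:
R2 <- R2 - (-4)*R1:  [  0   4  -6  -1 ]
R3 <- R3 - (-3)*R1:  [   0   12  -23   -2 ]
R4 <- R4 - (-3)*R1:  [   0  -16   19   -1 ]
R3 <- R3 - (3)*R2:  [  0   0  -5   1 ]
R4 <- R4 - (-4)*R2:  [  0   0  -5  -5 ]
R4 <- R4 - (1)*R3:  [  0   0   0  -6 ]
All pivots nonzero; naive elimination completes without hitting a zero pivot.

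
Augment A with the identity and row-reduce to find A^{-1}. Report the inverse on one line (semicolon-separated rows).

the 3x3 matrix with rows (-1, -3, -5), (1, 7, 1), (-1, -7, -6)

Gauss-Jordan on [A | I]:
R1 <- (1/-1)*R1:  [  1   3   5  |  -1   0   0 ]
R2 <- R2 - (1)*R1:  [  0   4  -4  |   1   1   0 ]
R3 <- R3 - (-1)*R1:  [  0  -4  -1  |  -1   0   1 ]
R2 <- (1/4)*R2:  [   0    1   -1  |  1/4  1/4    0 ]
R1 <- R1 - (3)*R2:  [    1     0     8  |  -7/4  -3/4     0 ]
R3 <- R3 - (-4)*R2:  [  0   0  -5  |   0   1   1 ]
R3 <- (1/-5)*R3:  [    0     0     1  |     0  -1/5  -1/5 ]
R1 <- R1 - (8)*R3:  [     1      0      0  |   -7/4  17/20    8/5 ]
R2 <- R2 - (-1)*R3:  [    0     1     0  |   1/4  1/20  -1/5 ]
Right block of [I | A^{-1}] is the inverse:
[ -7/4  17/20   8/5 ]
[  1/4   1/20  -1/5 ]
[    0   -1/5  -1/5 ]

inverse = [-7/4 17/20 8/5; 1/4 1/20 -1/5; 0 -1/5 -1/5]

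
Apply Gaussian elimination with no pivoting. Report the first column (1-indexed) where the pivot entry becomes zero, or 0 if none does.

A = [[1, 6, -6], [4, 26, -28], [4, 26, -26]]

first zero-pivot column = 0

Naive forward elimination:
R2 <- R2 - (4)*R1:  [  0   2  -4 ]
R3 <- R3 - (4)*R1:  [  0   2  -2 ]
R3 <- R3 - (1)*R2:  [ 0  0  2 ]
All pivots nonzero; naive elimination completes without hitting a zero pivot.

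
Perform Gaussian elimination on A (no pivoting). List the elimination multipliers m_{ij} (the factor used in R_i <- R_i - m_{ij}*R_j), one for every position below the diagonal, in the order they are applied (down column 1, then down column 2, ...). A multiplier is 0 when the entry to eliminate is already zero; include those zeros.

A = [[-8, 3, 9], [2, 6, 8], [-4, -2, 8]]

Forward elimination:
R2 <- R2 - (-1/4)*R1:  [    0  27/4  41/4 ]
R3 <- R3 - (1/2)*R1:  [    0  -7/2   7/2 ]
R3 <- R3 - (-14/27)*R2:  [      0       0  238/27 ]
Multipliers (in order of application): m_{21} = -1/4, m_{31} = 1/2, m_{32} = -14/27

multipliers: -1/4, 1/2, -14/27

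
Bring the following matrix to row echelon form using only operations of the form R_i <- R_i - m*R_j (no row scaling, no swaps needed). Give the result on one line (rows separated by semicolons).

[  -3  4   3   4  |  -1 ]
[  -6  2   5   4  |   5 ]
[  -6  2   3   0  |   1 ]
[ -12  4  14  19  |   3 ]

REF = [-3 4 3 4 -1; 0 -6 -1 -4 7; 0 0 -2 -4 -4; 0 0 0 3 -15]

Forward elimination:
R2 <- R2 - (2)*R1:  [  0  -6  -1  -4   7 ]
R3 <- R3 - (2)*R1:  [  0  -6  -3  -8   3 ]
R4 <- R4 - (4)*R1:  [   0  -12    2    3    7 ]
R3 <- R3 - (1)*R2:  [  0   0  -2  -4  -4 ]
R4 <- R4 - (2)*R2:  [  0   0   4  11  -7 ]
R4 <- R4 - (-2)*R3:  [   0    0    0    3  -15 ]
Row echelon form:
[ -3   4   3   4  |   -1 ]
[  0  -6  -1  -4  |    7 ]
[  0   0  -2  -4  |   -4 ]
[  0   0   0   3  |  -15 ]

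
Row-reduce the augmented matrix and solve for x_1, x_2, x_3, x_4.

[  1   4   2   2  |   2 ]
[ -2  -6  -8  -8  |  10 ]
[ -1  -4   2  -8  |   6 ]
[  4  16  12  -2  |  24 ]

Forward elimination on [A|b]:
R2 <- R2 - (-2)*R1:  [  0   2  -4  -4  14 ]
R3 <- R3 - (-1)*R1:  [  0   0   4  -6   8 ]
R4 <- R4 - (4)*R1:  [   0    0    4  -10   16 ]
R4 <- R4 - (1)*R3:  [  0   0   0  -4   8 ]
Row echelon form:
[ 1  4   2   2  |   2 ]
[ 0  2  -4  -4  |  14 ]
[ 0  0   4  -6  |   8 ]
[ 0  0   0  -4  |   8 ]
Back-substitution:
x_4 = (8) / -4 = -2
x_3 = (8 - (-6)*(-2)) / 4 = -1
x_2 = (14 - (-4)*(-1) - (-4)*(-2)) / 2 = 1
x_1 = (2 - (4)*(1) - (2)*(-1) - (2)*(-2)) / 1 = 4

(4, 1, -1, -2)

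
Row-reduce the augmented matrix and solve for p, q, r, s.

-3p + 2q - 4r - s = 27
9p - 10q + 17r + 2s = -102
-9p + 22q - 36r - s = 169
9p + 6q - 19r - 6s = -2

(-5, 4, -1, 0)

Forward elimination on [A|b]:
R2 <- R2 - (-3)*R1:  [   0   -4    5   -1  -21 ]
R3 <- R3 - (3)*R1:  [   0   16  -24    2   88 ]
R4 <- R4 - (-3)*R1:  [   0   12  -31   -9   79 ]
R3 <- R3 - (-4)*R2:  [  0   0  -4  -2   4 ]
R4 <- R4 - (-3)*R2:  [   0    0  -16  -12   16 ]
R4 <- R4 - (4)*R3:  [  0   0   0  -4   0 ]
Row echelon form:
[ -3   2  -4  -1  |   27 ]
[  0  -4   5  -1  |  -21 ]
[  0   0  -4  -2  |    4 ]
[  0   0   0  -4  |    0 ]
Back-substitution:
s = (0) / -4 = 0
r = (4 - (-2)*(0)) / -4 = -1
q = (-21 - (5)*(-1) - (-1)*(0)) / -4 = 4
p = (27 - (2)*(4) - (-4)*(-1) - (-1)*(0)) / -3 = -5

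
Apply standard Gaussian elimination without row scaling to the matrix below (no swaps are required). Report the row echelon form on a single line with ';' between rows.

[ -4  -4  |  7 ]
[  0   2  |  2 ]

Forward elimination:
Row echelon form:
[ -4  -4  |  7 ]
[  0   2  |  2 ]

REF = [-4 -4 7; 0 2 2]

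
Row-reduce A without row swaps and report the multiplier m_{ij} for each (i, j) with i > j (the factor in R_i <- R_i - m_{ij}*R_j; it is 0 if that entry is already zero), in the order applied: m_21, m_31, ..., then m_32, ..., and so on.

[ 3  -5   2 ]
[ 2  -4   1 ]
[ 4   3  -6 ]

multipliers: 2/3, 4/3, -29/2

Forward elimination:
R2 <- R2 - (2/3)*R1:  [    0  -2/3  -1/3 ]
R3 <- R3 - (4/3)*R1:  [     0   29/3  -26/3 ]
R3 <- R3 - (-29/2)*R2:  [     0      0  -27/2 ]
Multipliers (in order of application): m_{21} = 2/3, m_{31} = 4/3, m_{32} = -29/2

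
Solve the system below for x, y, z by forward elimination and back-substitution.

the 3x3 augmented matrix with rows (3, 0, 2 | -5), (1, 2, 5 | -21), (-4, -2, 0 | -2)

Forward elimination on [A|b]:
R2 <- R2 - (1/3)*R1:  [     0      2   13/3  -58/3 ]
R3 <- R3 - (-4/3)*R1:  [     0     -2    8/3  -26/3 ]
R3 <- R3 - (-1)*R2:  [   0    0    7  -28 ]
Row echelon form:
[ 3  0     2  |     -5 ]
[ 0  2  13/3  |  -58/3 ]
[ 0  0     7  |    -28 ]
Back-substitution:
z = (-28) / 7 = -4
y = (-58/3 - (13/3)*(-4)) / 2 = -1
x = (-5 - (2)*(-4)) / 3 = 1

(1, -1, -4)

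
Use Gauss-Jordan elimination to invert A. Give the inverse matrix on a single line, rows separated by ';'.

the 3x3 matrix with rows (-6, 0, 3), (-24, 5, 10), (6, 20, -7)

Gauss-Jordan on [A | I]:
R1 <- (1/-6)*R1:  [    1     0  -1/2  |  -1/6     0     0 ]
R2 <- R2 - (-24)*R1:  [  0   5  -2  |  -4   1   0 ]
R3 <- R3 - (6)*R1:  [  0  20  -4  |   1   0   1 ]
R2 <- (1/5)*R2:  [    0     1  -2/5  |  -4/5   1/5     0 ]
R3 <- R3 - (20)*R2:  [  0   0   4  |  17  -4   1 ]
R3 <- (1/4)*R3:  [    0     0     1  |  17/4    -1   1/4 ]
R1 <- R1 - (-1/2)*R3:  [     1      0      0  |  47/24   -1/2    1/8 ]
R2 <- R2 - (-2/5)*R3:  [    0     1     0  |  9/10  -1/5  1/10 ]
Right block of [I | A^{-1}] is the inverse:
[ 47/24  -1/2   1/8 ]
[  9/10  -1/5  1/10 ]
[  17/4    -1   1/4 ]

inverse = [47/24 -1/2 1/8; 9/10 -1/5 1/10; 17/4 -1 1/4]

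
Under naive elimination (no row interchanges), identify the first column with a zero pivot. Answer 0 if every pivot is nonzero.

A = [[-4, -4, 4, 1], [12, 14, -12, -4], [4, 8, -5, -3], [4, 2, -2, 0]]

Naive forward elimination:
R2 <- R2 - (-3)*R1:  [  0   2   0  -1 ]
R3 <- R3 - (-1)*R1:  [  0   4  -1  -2 ]
R4 <- R4 - (-1)*R1:  [  0  -2   2   1 ]
R3 <- R3 - (2)*R2:  [  0   0  -1   0 ]
R4 <- R4 - (-1)*R2:  [ 0  0  2  0 ]
R4 <- R4 - (-2)*R3:  [ 0  0  0  0 ]
Matrix at this point:
[ -4  -4   4   1 ]
[  0   2   0  -1 ]
[  0   0  -1   0 ]
[  0   0   0   0 ]
Pivot entry (4,4) in the last row is zero and there are no rows below to swap with -> zero pivot in column 4 (A is singular).

first zero-pivot column = 4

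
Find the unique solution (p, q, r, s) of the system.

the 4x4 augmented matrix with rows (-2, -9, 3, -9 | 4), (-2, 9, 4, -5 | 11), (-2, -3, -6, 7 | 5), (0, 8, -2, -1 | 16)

(-2, 1, -3, -2)

Forward elimination on [A|b]:
R2 <- R2 - (1)*R1:  [  0  18   1   4   7 ]
R3 <- R3 - (1)*R1:  [  0   6  -9  16   1 ]
R3 <- R3 - (1/3)*R2:  [     0      0  -28/3   44/3   -4/3 ]
R4 <- R4 - (4/9)*R2:  [     0      0  -22/9  -25/9  116/9 ]
R4 <- R4 - (11/42)*R3:  [       0        0        0  -139/21   278/21 ]
Row echelon form:
[ -2  -9      3       -9  |       4 ]
[  0  18      1        4  |       7 ]
[  0   0  -28/3     44/3  |    -4/3 ]
[  0   0      0  -139/21  |  278/21 ]
Back-substitution:
s = (278/21) / (-139/21) = -2
r = (-4/3 - (44/3)*(-2)) / (-28/3) = -3
q = (7 - (1)*(-3) - (4)*(-2)) / 18 = 1
p = (4 - (-9)*(1) - (3)*(-3) - (-9)*(-2)) / -2 = -2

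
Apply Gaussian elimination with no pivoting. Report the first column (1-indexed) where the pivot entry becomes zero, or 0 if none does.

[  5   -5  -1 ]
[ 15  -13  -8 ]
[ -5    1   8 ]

Naive forward elimination:
R2 <- R2 - (3)*R1:  [  0   2  -5 ]
R3 <- R3 - (-1)*R1:  [  0  -4   7 ]
R3 <- R3 - (-2)*R2:  [  0   0  -3 ]
All pivots nonzero; naive elimination completes without hitting a zero pivot.

first zero-pivot column = 0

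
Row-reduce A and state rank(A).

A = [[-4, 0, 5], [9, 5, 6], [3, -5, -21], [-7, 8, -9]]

Row reduction:
R2 <- R2 - (-9/4)*R1:  [    0     5  69/4 ]
R3 <- R3 - (-3/4)*R1:  [     0     -5  -69/4 ]
R4 <- R4 - (7/4)*R1:  [     0      8  -71/4 ]
R3 <- R3 - (-1)*R2:  [ 0  0  0 ]
R4 <- R4 - (8/5)*R2:  [       0        0  -907/20 ]
R3 <-> R4   (pivot in column 3 was zero)
[ -4  0        5 ]
[  0  5     69/4 ]
[  0  0  -907/20 ]
[  0  0        0 ]
Row echelon form:
[ -4  0        5 ]
[  0  5     69/4 ]
[  0  0  -907/20 ]
[  0  0        0 ]
Nonzero rows / pivot columns: 3

rank(A) = 3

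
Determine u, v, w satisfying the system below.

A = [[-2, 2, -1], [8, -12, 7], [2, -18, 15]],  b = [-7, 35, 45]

(3, 2, 5)

Forward elimination on [A|b]:
R2 <- R2 - (-4)*R1:  [  0  -4   3   7 ]
R3 <- R3 - (-1)*R1:  [   0  -16   14   38 ]
R3 <- R3 - (4)*R2:  [  0   0   2  10 ]
Row echelon form:
[ -2   2  -1  |  -7 ]
[  0  -4   3  |   7 ]
[  0   0   2  |  10 ]
Back-substitution:
w = (10) / 2 = 5
v = (7 - (3)*(5)) / -4 = 2
u = (-7 - (2)*(2) - (-1)*(5)) / -2 = 3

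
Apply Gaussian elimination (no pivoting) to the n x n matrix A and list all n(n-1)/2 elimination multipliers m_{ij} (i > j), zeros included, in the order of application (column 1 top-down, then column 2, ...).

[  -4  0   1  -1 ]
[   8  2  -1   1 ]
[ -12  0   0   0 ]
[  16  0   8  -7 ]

Forward elimination:
R2 <- R2 - (-2)*R1:  [  0   2   1  -1 ]
R3 <- R3 - (3)*R1:  [  0   0  -3   3 ]
R4 <- R4 - (-4)*R1:  [   0    0   12  -11 ]
R3: entry in column 2 is already 0 -> m_{32} = 0 (no row operation needed)
R4: entry in column 2 is already 0 -> m_{42} = 0 (no row operation needed)
R4 <- R4 - (-4)*R3:  [ 0  0  0  1 ]
Multipliers (in order of application): m_{21} = -2, m_{31} = 3, m_{41} = -4, m_{32} = 0, m_{42} = 0, m_{43} = -4

multipliers: -2, 3, -4, 0, 0, -4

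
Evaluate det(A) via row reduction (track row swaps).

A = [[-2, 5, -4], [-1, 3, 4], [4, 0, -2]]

Forward elimination:
R2 <- R2 - (1/2)*R1:  [   0  1/2    6 ]
R3 <- R3 - (-2)*R1:  [   0   10  -10 ]
R3 <- R3 - (20)*R2:  [    0     0  -130 ]
Upper-triangular form:
[ -2    5    -4 ]
[  0  1/2     6 ]
[  0    0  -130 ]
det(A) = (-1)^0 * (-2) * (1/2) * (-130) = 130  (0 row swaps -> sign +1)

det(A) = 130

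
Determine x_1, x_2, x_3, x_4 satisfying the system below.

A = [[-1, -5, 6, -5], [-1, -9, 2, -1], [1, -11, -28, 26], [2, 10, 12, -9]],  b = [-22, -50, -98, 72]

Forward elimination on [A|b]:
R2 <- R2 - (1)*R1:  [   0   -4   -4    4  -28 ]
R3 <- R3 - (-1)*R1:  [    0   -16   -22    21  -120 ]
R4 <- R4 - (-2)*R1:  [   0    0   24  -19   28 ]
R3 <- R3 - (4)*R2:  [  0   0  -6   5  -8 ]
R4 <- R4 - (-4)*R3:  [  0   0   0   1  -4 ]
Row echelon form:
[ -1  -5   6  -5  |  -22 ]
[  0  -4  -4   4  |  -28 ]
[  0   0  -6   5  |   -8 ]
[  0   0   0   1  |   -4 ]
Back-substitution:
x_4 = (-4) / 1 = -4
x_3 = (-8 - (5)*(-4)) / -6 = -2
x_2 = (-28 - (-4)*(-2) - (4)*(-4)) / -4 = 5
x_1 = (-22 - (-5)*(5) - (6)*(-2) - (-5)*(-4)) / -1 = 5

(5, 5, -2, -4)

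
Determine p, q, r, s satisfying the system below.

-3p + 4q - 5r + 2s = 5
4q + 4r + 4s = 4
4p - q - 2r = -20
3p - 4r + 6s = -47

(-3, 4, 2, -5)

Forward elimination on [A|b]:
R3 <- R3 - (-4/3)*R1:  [     0   13/3  -26/3    8/3  -40/3 ]
R4 <- R4 - (-1)*R1:  [   0    4   -9    8  -42 ]
R3 <- R3 - (13/12)*R2:  [     0      0    -13   -5/3  -53/3 ]
R4 <- R4 - (1)*R2:  [   0    0  -13    4  -46 ]
R4 <- R4 - (1)*R3:  [     0      0      0   17/3  -85/3 ]
Row echelon form:
[ -3  4   -5     2  |      5 ]
[  0  4    4     4  |      4 ]
[  0  0  -13  -5/3  |  -53/3 ]
[  0  0    0  17/3  |  -85/3 ]
Back-substitution:
s = (-85/3) / (17/3) = -5
r = (-53/3 - (-5/3)*(-5)) / -13 = 2
q = (4 - (4)*(2) - (4)*(-5)) / 4 = 4
p = (5 - (4)*(4) - (-5)*(2) - (2)*(-5)) / -3 = -3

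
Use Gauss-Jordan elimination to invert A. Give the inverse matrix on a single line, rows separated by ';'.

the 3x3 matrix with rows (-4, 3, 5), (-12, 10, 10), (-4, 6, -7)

Gauss-Jordan on [A | I]:
R1 <- (1/-4)*R1:  [    1  -3/4  -5/4  |  -1/4     0     0 ]
R2 <- R2 - (-12)*R1:  [  0   1  -5  |  -3   1   0 ]
R3 <- R3 - (-4)*R1:  [   0    3  -12  |   -1    0    1 ]
R1 <- R1 - (-3/4)*R2:  [    1     0    -5  |  -5/2   3/4     0 ]
R3 <- R3 - (3)*R2:  [  0   0   3  |   8  -3   1 ]
R3 <- (1/3)*R3:  [   0    0    1  |  8/3   -1  1/3 ]
R1 <- R1 - (-5)*R3:  [     1      0      0  |   65/6  -17/4    5/3 ]
R2 <- R2 - (-5)*R3:  [    0     1     0  |  31/3    -4   5/3 ]
Right block of [I | A^{-1}] is the inverse:
[ 65/6  -17/4  5/3 ]
[ 31/3     -4  5/3 ]
[  8/3     -1  1/3 ]

inverse = [65/6 -17/4 5/3; 31/3 -4 5/3; 8/3 -1 1/3]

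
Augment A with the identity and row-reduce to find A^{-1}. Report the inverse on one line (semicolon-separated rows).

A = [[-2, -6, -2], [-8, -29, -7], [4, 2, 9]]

Gauss-Jordan on [A | I]:
R1 <- (1/-2)*R1:  [    1     3     1  |  -1/2     0     0 ]
R2 <- R2 - (-8)*R1:  [  0  -5   1  |  -4   1   0 ]
R3 <- R3 - (4)*R1:  [   0  -10    5  |    2    0    1 ]
R2 <- (1/-5)*R2:  [    0     1  -1/5  |   4/5  -1/5     0 ]
R1 <- R1 - (3)*R2:  [      1       0     8/5  |  -29/10     3/5       0 ]
R3 <- R3 - (-10)*R2:  [  0   0   3  |  10  -2   1 ]
R3 <- (1/3)*R3:  [    0     0     1  |  10/3  -2/3   1/3 ]
R1 <- R1 - (8/5)*R3:  [       1        0        0  |  -247/30      5/3    -8/15 ]
R2 <- R2 - (-1/5)*R3:  [     0      1      0  |  22/15   -1/3   1/15 ]
Right block of [I | A^{-1}] is the inverse:
[ -247/30   5/3  -8/15 ]
[   22/15  -1/3   1/15 ]
[    10/3  -2/3    1/3 ]

inverse = [-247/30 5/3 -8/15; 22/15 -1/3 1/15; 10/3 -2/3 1/3]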